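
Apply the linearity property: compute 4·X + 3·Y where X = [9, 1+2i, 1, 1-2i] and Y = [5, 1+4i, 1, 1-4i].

By linearity: DFT(4x + 3y) = 4·DFT(x) + 3·DFT(y)
= 4·[9, 1+2i, 1, 1-2i] + 3·[5, 1+4i, 1, 1-4i]

Computing element-wise:
Z[0] = 4·(9) + 3·(5) = 51
Z[1] = 4·(1+2i) + 3·(1+4i) = 7+20i
Z[2] = 4·(1) + 3·(1) = 7
Z[3] = 4·(1-2i) + 3·(1-4i) = 7-20i

DFT(4x + 3y) = 4·X + 3·Y = [51, 7+20i, 7, 7-20i]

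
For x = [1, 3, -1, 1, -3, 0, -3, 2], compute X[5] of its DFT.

X[5] = Σ(n=0 to 7) x[n] · ω_8^(5n) where ω_8 = e^(-2πi/8)
= (1)·ω_8^0 + (3)·ω_8^5 + (-1)·ω_8^10 + (1)·ω_8^15 + (-3)·ω_8^20 + (0)·ω_8^25 + (-3)·ω_8^30 + (2)·ω_8^35

X[5] = 1.1716-0.5858i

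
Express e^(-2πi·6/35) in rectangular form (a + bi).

ω_35^6 = e^(-2πi·6/35)
= cos(-2π·6/35) + i·sin(-2π·6/35)
= cos(-12π/35) + i·sin(-12π/35)

ω_35^6 = cos(-12π/35) + i·sin(-12π/35) = 0.4739-0.8806i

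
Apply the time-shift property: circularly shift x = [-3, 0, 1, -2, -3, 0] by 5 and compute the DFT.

Time shift by 5: X_shifted[k] = ω_6^(5k) · X[k]
Shifted x = [0, 1, -2, -3, 0, -3]

DFT(x[n-5]) = [-7, 3.0000-1.7321i, -1.0000-5.1962i, 3, -1.0000+5.1962i, 3.0000+1.7321i]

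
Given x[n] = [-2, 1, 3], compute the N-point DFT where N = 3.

X[k] = Σ(n=0 to 2) x[n] · ω_3^(nk)
where ω_3 = e^(-2πi/3)

Computing each X[k]:
X[0] = 2
X[1] = -4.0000+1.7321i
X[2] = -4.0000-1.7321i

X = [2, -4.0000+1.7321i, -4.0000-1.7321i]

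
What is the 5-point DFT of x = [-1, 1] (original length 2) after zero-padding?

Original 2-point DFT: [0, -2]
Zero-padded 5-point DFT provides frequency interpolation.

DFT_5([x, 0, ...]) = [0, -0.6910-0.9511i, -1.8090-0.5878i, -1.8090+0.5878i, -0.6910+0.9511i]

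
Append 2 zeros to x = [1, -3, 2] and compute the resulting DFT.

Original 3-point DFT: [0, 1.5000+4.3301i, 1.5000-4.3301i]
Zero-padded 5-point DFT provides frequency interpolation.

DFT_5([x, 0, ...]) = [0, -1.5451+1.6776i, 4.0451+3.6655i, 4.0451-3.6655i, -1.5451-1.6776i]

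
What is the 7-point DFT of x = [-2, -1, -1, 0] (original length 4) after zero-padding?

Original 4-point DFT: [-4, -1+1i, -2, -1-1i]
Zero-padded 7-point DFT provides frequency interpolation.

DFT_7([x, 0, ...]) = [-4, -2.4010+1.7568i, -0.8765+0.5410i, -1.7225-0.3479i, -1.7225+0.3479i, -0.8765-0.5410i, -2.4010-1.7568i]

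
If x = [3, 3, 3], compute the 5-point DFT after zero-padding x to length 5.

Original 3-point DFT: [9, 0, 0]
Zero-padded 5-point DFT provides frequency interpolation.

DFT_5([x, 0, ...]) = [9, 1.5000-4.6165i, 1.5000+1.0898i, 1.5000-1.0898i, 1.5000+4.6165i]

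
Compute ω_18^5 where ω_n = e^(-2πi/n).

ω_18^5 = e^(-2πi·5/18)
= cos(-2π·5/18) + i·sin(-2π·5/18)
= cos(-10π/18) + i·sin(-10π/18)

ω_18^5 = cos(-10π/18) + i·sin(-10π/18) = -0.1736-0.9848i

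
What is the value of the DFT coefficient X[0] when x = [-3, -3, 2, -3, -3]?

X[0] = Σ(n=0 to 4) x[n] · ω_5^0 = Σ x[n]
= (-3) + (-3) + (2) + (-3) + (-3)

X[0] = -10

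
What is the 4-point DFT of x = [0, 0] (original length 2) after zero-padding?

Original 2-point DFT: [0, 0]
Zero-padded 4-point DFT provides frequency interpolation.

DFT_4([x, 0, ...]) = [0, 0, 0, 0]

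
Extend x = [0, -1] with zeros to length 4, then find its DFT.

Original 2-point DFT: [-1, 1]
Zero-padded 4-point DFT provides frequency interpolation.

DFT_4([x, 0, ...]) = [-1, 1i, 1, -1i]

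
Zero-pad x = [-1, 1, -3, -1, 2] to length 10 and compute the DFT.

Original 5-point DFT: [-2, 3.1631+2.1266i, -4.6631-1.3143i, -4.6631+1.3143i, 3.1631-2.1266i]
Zero-padded 10-point DFT provides frequency interpolation.

DFT_10([x, 0, ...]) = [-2, -2.4271+2.0409i, 3.1631+2.1266i, 0.9271-5.2043i, -4.6631-1.3143i, -2, -4.6631+1.3143i, 0.9271+5.2043i, 3.1631-2.1266i, -2.4271-2.0409i]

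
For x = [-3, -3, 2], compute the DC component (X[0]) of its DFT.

X[0] = Σ(n=0 to 2) x[n] · ω_3^0 = Σ x[n]
= (-3) + (-3) + (2)

X[0] = -4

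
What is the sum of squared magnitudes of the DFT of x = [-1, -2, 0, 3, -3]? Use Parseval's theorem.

Parseval: Σ|x[n]|² = (1/N)Σ|X[k]|², so Σ|X[k]|² = N·Σ|x[n]|² = 5·23.0000

Σ|X[k]|² = N·Σ|x[n]|² = 5·23.0000 = 115.0000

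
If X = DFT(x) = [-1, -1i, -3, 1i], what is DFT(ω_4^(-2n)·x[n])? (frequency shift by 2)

Modulation property: DFT(ω_4^(-2n)·x[n]) = X[(k-2) mod 4], so circularly shift X by 2 positions.

X[k-2] = [-3, 1i, -1, -1i]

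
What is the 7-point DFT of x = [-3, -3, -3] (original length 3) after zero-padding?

Original 3-point DFT: [-9, 0, 0]
Zero-padded 7-point DFT provides frequency interpolation.

DFT_7([x, 0, ...]) = [-9, -4.2029+5.2703i, 0.3705+1.6231i, -2.1676-1.0438i, -2.1676+1.0438i, 0.3705-1.6231i, -4.2029-5.2703i]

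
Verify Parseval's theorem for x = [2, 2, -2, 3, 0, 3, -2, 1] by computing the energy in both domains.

Time domain:
Σ|x[n]|² = |2|² + |2|² + |-2|² + |3|² + |0|² + |3|² + |-2|² + |1|² = 35.0000

Frequency domain:
(1/8)Σ|X[k]|² = (1/8)(|7|² + |-0.1213-0.7071i|² + |6-1i|² + |4.1213-0.7071i|² + |-11|² + |4.1213+0.7071i|² + |6+1i|² + |-0.1213+0.7071i|²) = (1/8)·280.0000 = 35.0000

Both sides agree, confirming Parseval's theorem.

Σ|x[n]|² = (1/N)Σ|X[k]|² = 35.0000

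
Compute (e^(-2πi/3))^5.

Since ω_3^3 = 1, powers reduce modulo 3.
5 mod 3 = 2
So ω_3^5 = ω_3^2 = e^(-2πi·2/3)

ω_3^5 = ω_3^2 = -0.5000+0.8660i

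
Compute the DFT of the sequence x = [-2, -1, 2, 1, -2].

X[k] = Σ(n=0 to 4) x[n] · ω_5^(nk)
where ω_5 = e^(-2πi/5)

Computing each X[k]:
X[0] = -2
X[1] = -5.3541-1.5388i
X[2] = 1.3541+0.3633i
X[3] = 1.3541-0.3633i
X[4] = -5.3541+1.5388i

X = [-2, -5.3541-1.5388i, 1.3541+0.3633i, 1.3541-0.3633i, -5.3541+1.5388i]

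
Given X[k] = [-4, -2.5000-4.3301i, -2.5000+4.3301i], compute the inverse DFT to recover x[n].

x[n] = (1/3) Σ(k=0 to 2) X[k] · e^(2πikn/3)

Computing each x[n]:
x[0] = -3
x[1] = 2
x[2] = -3

x = [-3, 2, -3]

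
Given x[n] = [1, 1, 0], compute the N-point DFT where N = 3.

X[k] = Σ(n=0 to 2) x[n] · ω_3^(nk)
where ω_3 = e^(-2πi/3)

Computing each X[k]:
X[0] = 2
X[1] = 0.5000-0.8660i
X[2] = 0.5000+0.8660i

X = [2, 0.5000-0.8660i, 0.5000+0.8660i]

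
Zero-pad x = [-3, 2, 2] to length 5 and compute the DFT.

Original 3-point DFT: [1, -5, -5]
Zero-padded 5-point DFT provides frequency interpolation.

DFT_5([x, 0, ...]) = [1, -4.0000-3.0777i, -4.0000+0.7265i, -4.0000-0.7265i, -4.0000+3.0777i]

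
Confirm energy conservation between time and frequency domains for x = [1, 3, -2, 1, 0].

Time domain:
Σ|x[n]|² = |1|² + |3|² + |-2|² + |1|² + |0|² = 15.0000

Frequency domain:
(1/5)Σ|X[k]|² = (1/5)(|3|² + |2.7361-1.0898i|² + |-1.7361-4.6165i|² + |-1.7361+4.6165i|² + |2.7361+1.0898i|²) = (1/5)·75.0000 = 15.0000

Both sides agree, confirming Parseval's theorem.

Σ|x[n]|² = (1/N)Σ|X[k]|² = 15.0000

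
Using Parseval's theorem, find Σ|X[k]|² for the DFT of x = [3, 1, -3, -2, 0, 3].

Parseval: Σ|x[n]|² = (1/N)Σ|X[k]|², so Σ|X[k]|² = N·Σ|x[n]|² = 6·32.0000

Σ|X[k]|² = N·Σ|x[n]|² = 6·32.0000 = 192.0000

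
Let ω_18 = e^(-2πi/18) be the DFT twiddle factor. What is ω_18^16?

ω_18^16 = e^(-2πi·16/18)
= cos(-2π·16/18) + i·sin(-2π·16/18)
= cos(-32π/18) + i·sin(-32π/18)

ω_18^16 = cos(-32π/18) + i·sin(-32π/18) = 0.7660+0.6428i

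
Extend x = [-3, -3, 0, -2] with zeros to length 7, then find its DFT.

Original 4-point DFT: [-8, -3+1i, 2, -3-1i]
Zero-padded 7-point DFT provides frequency interpolation.

DFT_7([x, 0, ...]) = [-8, -3.0685+3.2133i, -3.5794+1.3611i, 0.1479+3.2515i, 0.1479-3.2515i, -3.5794-1.3611i, -3.0685-3.2133i]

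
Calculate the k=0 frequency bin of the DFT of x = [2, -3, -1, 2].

X[0] = Σ(n=0 to 3) x[n] · ω_4^0 = Σ x[n]
= (2) + (-3) + (-1) + (2)

X[0] = 0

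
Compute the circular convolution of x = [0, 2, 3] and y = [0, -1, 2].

(x ⊛ y)[n] = Σ(m=0 to 2) x[m] · y[(n-m) mod 3]

Computing each output sample:
(x ⊛ y)[0] = 1
(x ⊛ y)[1] = 6
(x ⊛ y)[2] = -2

x ⊛ y = [1, 6, -2]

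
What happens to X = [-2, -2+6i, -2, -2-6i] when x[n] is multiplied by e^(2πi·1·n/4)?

Modulation property: DFT(ω_4^(-1n)·x[n]) = X[(k-1) mod 4], so circularly shift X by 1 positions.

X[k-1] = [-2-6i, -2, -2+6i, -2]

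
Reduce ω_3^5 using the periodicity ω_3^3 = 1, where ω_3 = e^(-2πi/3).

Since ω_3^3 = 1, powers reduce modulo 3.
5 mod 3 = 2
So ω_3^5 = ω_3^2 = e^(-2πi·2/3)

ω_3^5 = ω_3^2 = -0.5000+0.8660i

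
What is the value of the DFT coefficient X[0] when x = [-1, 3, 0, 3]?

X[0] = Σ(n=0 to 3) x[n] · ω_4^0 = Σ x[n]
= (-1) + (3) + (0) + (3)

X[0] = 5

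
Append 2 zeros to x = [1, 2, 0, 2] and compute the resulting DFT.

Original 4-point DFT: [5, 1, -3, 1]
Zero-padded 6-point DFT provides frequency interpolation.

DFT_6([x, 0, ...]) = [5, -1.7321i, 2.0000-1.7321i, -3, 2.0000+1.7321i, 1.7321i]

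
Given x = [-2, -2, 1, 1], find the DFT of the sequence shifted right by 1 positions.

Time shift by 1: X_shifted[k] = ω_4^(1k) · X[k]
Shifted x = [1, -2, -2, 1]

DFT(x[n-1]) = [-2, 3+3i, 0, 3-3i]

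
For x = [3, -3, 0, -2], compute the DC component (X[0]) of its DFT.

X[0] = Σ(n=0 to 3) x[n] · ω_4^0 = Σ x[n]
= (3) + (-3) + (0) + (-2)

X[0] = -2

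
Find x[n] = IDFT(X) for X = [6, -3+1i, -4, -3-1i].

x[n] = (1/4) Σ(k=0 to 3) X[k] · e^(2πikn/4)

Computing each x[n]:
x[0] = -1
x[1] = 2
x[2] = 2
x[3] = 3

x = [-1, 2, 2, 3]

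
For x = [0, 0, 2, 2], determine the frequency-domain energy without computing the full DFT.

Parseval: Σ|x[n]|² = (1/N)Σ|X[k]|², so Σ|X[k]|² = N·Σ|x[n]|² = 4·8.0000

Σ|X[k]|² = N·Σ|x[n]|² = 4·8.0000 = 32.0000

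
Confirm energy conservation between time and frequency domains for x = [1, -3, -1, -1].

Time domain:
Σ|x[n]|² = |1|² + |-3|² + |-1|² + |-1|² = 12.0000

Frequency domain:
(1/4)Σ|X[k]|² = (1/4)(|-4|² + |2+2i|² + |4|² + |2-2i|²) = (1/4)·48.0000 = 12.0000

Both sides agree, confirming Parseval's theorem.

Σ|x[n]|² = (1/N)Σ|X[k]|² = 12.0000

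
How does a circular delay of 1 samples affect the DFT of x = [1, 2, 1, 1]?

Time shift by 1: X_shifted[k] = ω_4^(1k) · X[k]
Shifted x = [1, 1, 2, 1]

DFT(x[n-1]) = [5, -1, 1, -1]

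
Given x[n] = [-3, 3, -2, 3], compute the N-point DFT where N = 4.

X[k] = Σ(n=0 to 3) x[n] · ω_4^(nk)
where ω_4 = e^(-2πi/4)

Computing each X[k]:
X[0] = 1
X[1] = -1
X[2] = -11
X[3] = -1

X = [1, -1, -11, -1]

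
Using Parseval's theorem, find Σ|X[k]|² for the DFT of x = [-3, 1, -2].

Parseval: Σ|x[n]|² = (1/N)Σ|X[k]|², so Σ|X[k]|² = N·Σ|x[n]|² = 3·14.0000

Σ|X[k]|² = N·Σ|x[n]|² = 3·14.0000 = 42.0000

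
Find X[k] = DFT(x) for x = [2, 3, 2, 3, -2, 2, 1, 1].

X[k] = Σ(n=0 to 7) x[n] · ω_8^(nk)
where ω_8 = e^(-2πi/8)

Computing each X[k]:
X[0] = 12
X[1] = 3.2929-3.1213i
X[2] = -3-1i
X[3] = 4.7071-1.1213i
X[4] = -6
X[5] = 4.7071+1.1213i
X[6] = -3+1i
X[7] = 3.2929+3.1213i

X = [12, 3.2929-3.1213i, -3-1i, 4.7071-1.1213i, -6, 4.7071+1.1213i, -3+1i, 3.2929+3.1213i]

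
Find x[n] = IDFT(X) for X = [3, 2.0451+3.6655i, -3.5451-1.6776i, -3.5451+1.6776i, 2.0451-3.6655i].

x[n] = (1/5) Σ(k=0 to 4) X[k] · e^(2πikn/5)

Computing each x[n]:
x[0] = 0
x[1] = 1
x[2] = -2
x[3] = 1
x[4] = 3

x = [0, 1, -2, 1, 3]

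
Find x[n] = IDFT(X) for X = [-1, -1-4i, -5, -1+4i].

x[n] = (1/4) Σ(k=0 to 3) X[k] · e^(2πikn/4)

Computing each x[n]:
x[0] = -2
x[1] = 3
x[2] = -1
x[3] = -1

x = [-2, 3, -1, -1]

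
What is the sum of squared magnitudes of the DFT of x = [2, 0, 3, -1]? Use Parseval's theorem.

Parseval: Σ|x[n]|² = (1/N)Σ|X[k]|², so Σ|X[k]|² = N·Σ|x[n]|² = 4·14.0000

Σ|X[k]|² = N·Σ|x[n]|² = 4·14.0000 = 56.0000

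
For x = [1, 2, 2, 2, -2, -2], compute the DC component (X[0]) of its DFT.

X[0] = Σ(n=0 to 5) x[n] · ω_6^0 = Σ x[n]
= (1) + (2) + (2) + (2) + (-2) + (-2)

X[0] = 3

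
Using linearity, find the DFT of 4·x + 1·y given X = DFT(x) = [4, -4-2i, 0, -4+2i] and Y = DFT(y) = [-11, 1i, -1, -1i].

By linearity: DFT(4x + 1y) = 4·DFT(x) + 1·DFT(y)
= 4·[4, -4-2i, 0, -4+2i] + 1·[-11, 1i, -1, -1i]

Computing element-wise:
Z[0] = 4·(4) + 1·(-11) = 5
Z[1] = 4·(-4-2i) + 1·(1i) = -16-7i
Z[2] = 4·(0) + 1·(-1) = -1
Z[3] = 4·(-4+2i) + 1·(-1i) = -16+7i

DFT(4x + 1y) = 4·X + 1·Y = [5, -16-7i, -1, -16+7i]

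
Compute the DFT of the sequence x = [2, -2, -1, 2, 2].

X[k] = Σ(n=0 to 4) x[n] · ω_5^(nk)
where ω_5 = e^(-2πi/5)

Computing each X[k]:
X[0] = 3
X[1] = 1.1910+5.5676i
X[2] = 2.3090-0.5020i
X[3] = 2.3090+0.5020i
X[4] = 1.1910-5.5676i

X = [3, 1.1910+5.5676i, 2.3090-0.5020i, 2.3090+0.5020i, 1.1910-5.5676i]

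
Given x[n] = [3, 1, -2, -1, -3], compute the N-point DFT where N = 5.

X[k] = Σ(n=0 to 4) x[n] · ω_5^(nk)
where ω_5 = e^(-2πi/5)

Computing each X[k]:
X[0] = -2
X[1] = 4.8090-3.2164i
X[2] = 3.6910-3.3022i
X[3] = 3.6910+3.3022i
X[4] = 4.8090+3.2164i

X = [-2, 4.8090-3.2164i, 3.6910-3.3022i, 3.6910+3.3022i, 4.8090+3.2164i]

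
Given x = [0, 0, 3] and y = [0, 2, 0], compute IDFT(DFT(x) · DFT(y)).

(x ⊛ y)[n] = Σ(m=0 to 2) x[m] · y[(n-m) mod 3]

Computing each output sample:
(x ⊛ y)[0] = 6
(x ⊛ y)[1] = 0
(x ⊛ y)[2] = 0

x ⊛ y = [6, 0, 0]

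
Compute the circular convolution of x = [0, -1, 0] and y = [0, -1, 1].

(x ⊛ y)[n] = Σ(m=0 to 2) x[m] · y[(n-m) mod 3]

Computing each output sample:
(x ⊛ y)[0] = -1
(x ⊛ y)[1] = 0
(x ⊛ y)[2] = 1

x ⊛ y = [-1, 0, 1]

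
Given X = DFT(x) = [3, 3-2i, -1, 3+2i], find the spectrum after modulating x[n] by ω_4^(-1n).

Modulation property: DFT(ω_4^(-1n)·x[n]) = X[(k-1) mod 4], so circularly shift X by 1 positions.

X[k-1] = [3+2i, 3, 3-2i, -1]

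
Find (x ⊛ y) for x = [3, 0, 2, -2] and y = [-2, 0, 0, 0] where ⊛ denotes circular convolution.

(x ⊛ y)[n] = Σ(m=0 to 3) x[m] · y[(n-m) mod 4]

Computing each output sample:
(x ⊛ y)[0] = -6
(x ⊛ y)[1] = 0
(x ⊛ y)[2] = -4
(x ⊛ y)[3] = 4

x ⊛ y = [-6, 0, -4, 4]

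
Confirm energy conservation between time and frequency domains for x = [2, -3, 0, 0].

Time domain:
Σ|x[n]|² = |2|² + |-3|² + |0|² + |0|² = 13.0000

Frequency domain:
(1/4)Σ|X[k]|² = (1/4)(|-1|² + |2+3i|² + |5|² + |2-3i|²) = (1/4)·52.0000 = 13.0000

Both sides agree, confirming Parseval's theorem.

Σ|x[n]|² = (1/N)Σ|X[k]|² = 13.0000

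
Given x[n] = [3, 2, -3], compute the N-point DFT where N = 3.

X[k] = Σ(n=0 to 2) x[n] · ω_3^(nk)
where ω_3 = e^(-2πi/3)

Computing each X[k]:
X[0] = 2
X[1] = 3.5000-4.3301i
X[2] = 3.5000+4.3301i

X = [2, 3.5000-4.3301i, 3.5000+4.3301i]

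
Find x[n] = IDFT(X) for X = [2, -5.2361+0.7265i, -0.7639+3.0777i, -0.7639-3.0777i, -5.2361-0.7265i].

x[n] = (1/5) Σ(k=0 to 4) X[k] · e^(2πikn/5)

Computing each x[n]:
x[0] = -2
x[1] = -1
x[2] = 3
x[3] = 1
x[4] = 1

x = [-2, -1, 3, 1, 1]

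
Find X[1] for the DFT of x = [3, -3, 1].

X[1] = Σ(n=0 to 2) x[n] · ω_3^(1n) where ω_3 = e^(-2πi/3)
= (3)·ω_3^0 + (-3)·ω_3^1 + (1)·ω_3^2

X[1] = 4.0000+3.4641i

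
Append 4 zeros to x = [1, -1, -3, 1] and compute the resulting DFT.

Original 4-point DFT: [-2, 4+2i, -2, 4-2i]
Zero-padded 8-point DFT provides frequency interpolation.

DFT_8([x, 0, ...]) = [-2, -0.4142+3.0000i, 4+2i, 2.4142-3.0000i, -2, 2.4142+3.0000i, 4-2i, -0.4142-3.0000i]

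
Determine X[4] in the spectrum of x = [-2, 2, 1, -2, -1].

X[4] = Σ(n=0 to 4) x[n] · ω_5^(4n) where ω_5 = e^(-2πi/5)
= (-2)·ω_5^0 + (2)·ω_5^4 + (1)·ω_5^8 + (-2)·ω_5^12 + (-1)·ω_5^16

X[4] = -0.8820+4.6165i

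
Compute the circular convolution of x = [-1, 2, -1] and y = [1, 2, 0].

(x ⊛ y)[n] = Σ(m=0 to 2) x[m] · y[(n-m) mod 3]

Computing each output sample:
(x ⊛ y)[0] = -3
(x ⊛ y)[1] = 0
(x ⊛ y)[2] = 3

x ⊛ y = [-3, 0, 3]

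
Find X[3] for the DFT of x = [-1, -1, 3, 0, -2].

X[3] = Σ(n=0 to 4) x[n] · ω_5^(3n) where ω_5 = e^(-2πi/5)
= (-1)·ω_5^0 + (-1)·ω_5^3 + (3)·ω_5^6 + (0)·ω_5^9 + (-2)·ω_5^12

X[3] = 2.3541-2.2654i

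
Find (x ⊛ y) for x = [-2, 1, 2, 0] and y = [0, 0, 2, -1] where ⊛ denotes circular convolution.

(x ⊛ y)[n] = Σ(m=0 to 3) x[m] · y[(n-m) mod 4]

Computing each output sample:
(x ⊛ y)[0] = 3
(x ⊛ y)[1] = -2
(x ⊛ y)[2] = -4
(x ⊛ y)[3] = 4

x ⊛ y = [3, -2, -4, 4]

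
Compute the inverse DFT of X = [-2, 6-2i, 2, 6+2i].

x[n] = (1/4) Σ(k=0 to 3) X[k] · e^(2πikn/4)

Computing each x[n]:
x[0] = 3
x[1] = 0
x[2] = -3
x[3] = -2

x = [3, 0, -3, -2]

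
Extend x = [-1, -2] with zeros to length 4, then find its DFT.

Original 2-point DFT: [-3, 1]
Zero-padded 4-point DFT provides frequency interpolation.

DFT_4([x, 0, ...]) = [-3, -1+2i, 1, -1-2i]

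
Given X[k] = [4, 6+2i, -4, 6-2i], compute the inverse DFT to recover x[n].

x[n] = (1/4) Σ(k=0 to 3) X[k] · e^(2πikn/4)

Computing each x[n]:
x[0] = 3
x[1] = 1
x[2] = -3
x[3] = 3

x = [3, 1, -3, 3]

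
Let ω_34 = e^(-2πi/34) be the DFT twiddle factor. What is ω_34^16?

ω_34^16 = e^(-2πi·16/34)
= cos(-2π·16/34) + i·sin(-2π·16/34)
= cos(-32π/34) + i·sin(-32π/34)

ω_34^16 = cos(-32π/34) + i·sin(-32π/34) = -0.9830-0.1837i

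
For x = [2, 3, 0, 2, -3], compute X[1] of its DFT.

X[1] = Σ(n=0 to 4) x[n] · ω_5^(1n) where ω_5 = e^(-2πi/5)
= (2)·ω_5^0 + (3)·ω_5^1 + (0)·ω_5^2 + (2)·ω_5^3 + (-3)·ω_5^4

X[1] = 0.3820-4.5308i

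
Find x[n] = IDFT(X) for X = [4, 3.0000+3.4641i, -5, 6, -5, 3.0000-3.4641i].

x[n] = (1/6) Σ(k=0 to 5) X[k] · e^(2πikn/6)

Computing each x[n]:
x[0] = 1
x[1] = 0
x[2] = 1
x[3] = -3
x[4] = 3
x[5] = 2

x = [1, 0, 1, -3, 3, 2]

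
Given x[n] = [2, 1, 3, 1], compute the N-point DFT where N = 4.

X[k] = Σ(n=0 to 3) x[n] · ω_4^(nk)
where ω_4 = e^(-2πi/4)

Computing each X[k]:
X[0] = 7
X[1] = -1
X[2] = 3
X[3] = -1

X = [7, -1, 3, -1]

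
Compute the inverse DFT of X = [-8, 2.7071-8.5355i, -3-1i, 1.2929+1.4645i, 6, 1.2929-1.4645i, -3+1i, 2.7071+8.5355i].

x[n] = (1/8) Σ(k=0 to 7) X[k] · e^(2πikn/8)

Computing each x[n]:
x[0] = 0
x[1] = 0
x[2] = 3
x[3] = -1
x[4] = -2
x[5] = -3
x[6] = -2
x[7] = -3

x = [0, 0, 3, -1, -2, -3, -2, -3]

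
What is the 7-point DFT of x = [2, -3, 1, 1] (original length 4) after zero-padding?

Original 4-point DFT: [1, 1+4i, 5, 1-4i]
Zero-padded 7-point DFT provides frequency interpolation.

DFT_7([x, 0, ...]) = [1, -0.9940+0.9367i, 2.3901+4.1405i, 5.1039+1.1086i, 5.1039-1.1086i, 2.3901-4.1405i, -0.9940-0.9367i]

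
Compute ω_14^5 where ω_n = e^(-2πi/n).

ω_14^5 = e^(-2πi·5/14)
= cos(-2π·5/14) + i·sin(-2π·5/14)
= cos(-10π/14) + i·sin(-10π/14)

ω_14^5 = cos(-10π/14) + i·sin(-10π/14) = -0.6235-0.7818i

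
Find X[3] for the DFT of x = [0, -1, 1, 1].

X[3] = Σ(n=0 to 3) x[n] · ω_4^(3n) where ω_4 = e^(-2πi/4)
= (0)·ω_4^0 + (-1)·ω_4^3 + (1)·ω_4^6 + (1)·ω_4^9

X[3] = -1-2i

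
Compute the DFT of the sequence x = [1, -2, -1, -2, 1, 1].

X[k] = Σ(n=0 to 5) x[n] · ω_6^(nk)
where ω_6 = e^(-2πi/6)

Computing each X[k]:
X[0] = -2
X[1] = 2.5000+4.3301i
X[2] = -0.5000+0.8660i
X[3] = 4
X[4] = -0.5000-0.8660i
X[5] = 2.5000-4.3301i

X = [-2, 2.5000+4.3301i, -0.5000+0.8660i, 4, -0.5000-0.8660i, 2.5000-4.3301i]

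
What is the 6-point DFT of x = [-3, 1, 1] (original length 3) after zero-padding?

Original 3-point DFT: [-1, -4, -4]
Zero-padded 6-point DFT provides frequency interpolation.

DFT_6([x, 0, ...]) = [-1, -3.0000-1.7321i, -4, -3, -4, -3.0000+1.7321i]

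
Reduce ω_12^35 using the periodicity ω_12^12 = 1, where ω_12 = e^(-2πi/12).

Since ω_12^12 = 1, powers reduce modulo 12.
35 mod 12 = 11
So ω_12^35 = ω_12^11 = e^(-2πi·11/12)

ω_12^35 = ω_12^11 = 0.8660+0.5000i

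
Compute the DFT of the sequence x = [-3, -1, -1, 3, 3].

X[k] = Σ(n=0 to 4) x[n] · ω_5^(nk)
where ω_5 = e^(-2πi/5)

Computing each X[k]:
X[0] = 1
X[1] = -4.0000+6.1554i
X[2] = -4.0000-1.4531i
X[3] = -4.0000+1.4531i
X[4] = -4.0000-6.1554i

X = [1, -4.0000+6.1554i, -4.0000-1.4531i, -4.0000+1.4531i, -4.0000-6.1554i]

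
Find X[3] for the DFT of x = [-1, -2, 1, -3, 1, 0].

X[3] = Σ(n=0 to 5) x[n] · ω_6^(3n) where ω_6 = e^(-2πi/6)
= (-1)·ω_6^0 + (-2)·ω_6^3 + (1)·ω_6^6 + (-3)·ω_6^9 + (1)·ω_6^12 + (0)·ω_6^15

X[3] = 6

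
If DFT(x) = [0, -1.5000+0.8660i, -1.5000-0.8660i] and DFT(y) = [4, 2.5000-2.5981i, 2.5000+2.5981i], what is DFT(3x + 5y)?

By linearity: DFT(3x + 5y) = 3·DFT(x) + 5·DFT(y)
= 3·[0, -1.5000+0.8660i, -1.5000-0.8660i] + 5·[4, 2.5000-2.5981i, 2.5000+2.5981i]

Computing element-wise:
Z[0] = 3·(0) + 5·(4) = 20
Z[1] = 3·(-1.5000+0.8660i) + 5·(2.5000-2.5981i) = 8.0000-10.3925i
Z[2] = 3·(-1.5000-0.8660i) + 5·(2.5000+2.5981i) = 8.0000+10.3925i

DFT(3x + 5y) = 3·X + 5·Y = [20, 8.0000-10.3925i, 8.0000+10.3925i]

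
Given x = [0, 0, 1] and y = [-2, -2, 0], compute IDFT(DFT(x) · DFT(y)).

(x ⊛ y)[n] = Σ(m=0 to 2) x[m] · y[(n-m) mod 3]

Computing each output sample:
(x ⊛ y)[0] = -2
(x ⊛ y)[1] = 0
(x ⊛ y)[2] = -2

x ⊛ y = [-2, 0, -2]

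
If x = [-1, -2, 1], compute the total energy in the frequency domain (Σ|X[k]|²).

Parseval: Σ|x[n]|² = (1/N)Σ|X[k]|², so Σ|X[k]|² = N·Σ|x[n]|² = 3·6.0000

Σ|X[k]|² = N·Σ|x[n]|² = 3·6.0000 = 18.0000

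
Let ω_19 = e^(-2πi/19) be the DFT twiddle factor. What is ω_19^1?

ω_19^1 = e^(-2πi·1/19)
= cos(-2π·1/19) + i·sin(-2π·1/19)
= cos(-2π/19) + i·sin(-2π/19)

ω_19^1 = cos(-2π/19) + i·sin(-2π/19) = 0.9458-0.3247i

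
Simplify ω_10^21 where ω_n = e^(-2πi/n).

Since ω_10^10 = 1, powers reduce modulo 10.
21 mod 10 = 1
So ω_10^21 = ω_10^1 = e^(-2πi·1/10)

ω_10^21 = ω_10^1 = 0.8090-0.5878i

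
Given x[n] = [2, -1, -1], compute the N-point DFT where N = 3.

X[k] = Σ(n=0 to 2) x[n] · ω_3^(nk)
where ω_3 = e^(-2πi/3)

Computing each X[k]:
X[0] = 0
X[1] = 3
X[2] = 3

X = [0, 3, 3]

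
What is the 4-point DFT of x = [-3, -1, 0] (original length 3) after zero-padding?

Original 3-point DFT: [-4, -2.5000+0.8660i, -2.5000-0.8660i]
Zero-padded 4-point DFT provides frequency interpolation.

DFT_4([x, 0, ...]) = [-4, -3+1i, -2, -3-1i]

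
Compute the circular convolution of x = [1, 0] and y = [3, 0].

(x ⊛ y)[n] = Σ(m=0 to 1) x[m] · y[(n-m) mod 2]

Computing each output sample:
(x ⊛ y)[0] = 3
(x ⊛ y)[1] = 0

x ⊛ y = [3, 0]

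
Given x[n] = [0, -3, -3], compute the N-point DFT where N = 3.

X[k] = Σ(n=0 to 2) x[n] · ω_3^(nk)
where ω_3 = e^(-2πi/3)

Computing each X[k]:
X[0] = -6
X[1] = 3
X[2] = 3

X = [-6, 3, 3]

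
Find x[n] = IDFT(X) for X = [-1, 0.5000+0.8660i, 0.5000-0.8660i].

x[n] = (1/3) Σ(k=0 to 2) X[k] · e^(2πikn/3)

Computing each x[n]:
x[0] = 0
x[1] = -1
x[2] = 0

x = [0, -1, 0]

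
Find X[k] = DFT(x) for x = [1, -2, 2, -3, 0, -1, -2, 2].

X[k] = Σ(n=0 to 7) x[n] · ω_8^(nk)
where ω_8 = e^(-2πi/8)

Computing each X[k]:
X[0] = -3
X[1] = 3.8284+0.2426i
X[2] = 1+2i
X[3] = -1.8284+8.2426i
X[4] = 5
X[5] = -1.8284-8.2426i
X[6] = 1-2i
X[7] = 3.8284-0.2426i

X = [-3, 3.8284+0.2426i, 1+2i, -1.8284+8.2426i, 5, -1.8284-8.2426i, 1-2i, 3.8284-0.2426i]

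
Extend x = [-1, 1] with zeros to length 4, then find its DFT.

Original 2-point DFT: [0, -2]
Zero-padded 4-point DFT provides frequency interpolation.

DFT_4([x, 0, ...]) = [0, -1-1i, -2, -1+1i]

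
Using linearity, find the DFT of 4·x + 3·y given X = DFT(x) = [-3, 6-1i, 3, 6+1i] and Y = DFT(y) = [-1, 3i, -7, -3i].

By linearity: DFT(4x + 3y) = 4·DFT(x) + 3·DFT(y)
= 4·[-3, 6-1i, 3, 6+1i] + 3·[-1, 3i, -7, -3i]

Computing element-wise:
Z[0] = 4·(-3) + 3·(-1) = -15
Z[1] = 4·(6-1i) + 3·(3i) = 24+5i
Z[2] = 4·(3) + 3·(-7) = -9
Z[3] = 4·(6+1i) + 3·(-3i) = 24-5i

DFT(4x + 3y) = 4·X + 3·Y = [-15, 24+5i, -9, 24-5i]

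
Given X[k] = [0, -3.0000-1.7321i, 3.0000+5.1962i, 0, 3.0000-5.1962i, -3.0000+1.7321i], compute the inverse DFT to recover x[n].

x[n] = (1/6) Σ(k=0 to 5) X[k] · e^(2πikn/6)

Computing each x[n]:
x[0] = 0
x[1] = -2
x[2] = 2
x[3] = 2
x[4] = -2
x[5] = 0

x = [0, -2, 2, 2, -2, 0]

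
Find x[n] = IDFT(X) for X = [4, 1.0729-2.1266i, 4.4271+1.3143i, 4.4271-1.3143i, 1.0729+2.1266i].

x[n] = (1/5) Σ(k=0 to 4) X[k] · e^(2πikn/5)

Computing each x[n]:
x[0] = 3
x[1] = 0
x[2] = 2
x[3] = 0
x[4] = -1

x = [3, 0, 2, 0, -1]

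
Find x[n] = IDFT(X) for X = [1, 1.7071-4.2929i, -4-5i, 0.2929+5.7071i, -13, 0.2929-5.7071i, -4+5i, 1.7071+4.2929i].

x[n] = (1/8) Σ(k=0 to 7) X[k] · e^(2πikn/8)

Computing each x[n]:
x[0] = -2
x[1] = 3
x[2] = 2
x[3] = 0
x[4] = -3
x[5] = 3
x[6] = -3
x[7] = 1

x = [-2, 3, 2, 0, -3, 3, -3, 1]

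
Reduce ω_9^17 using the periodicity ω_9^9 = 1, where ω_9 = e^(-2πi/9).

Since ω_9^9 = 1, powers reduce modulo 9.
17 mod 9 = 8
So ω_9^17 = ω_9^8 = e^(-2πi·8/9)

ω_9^17 = ω_9^8 = 0.7660+0.6428i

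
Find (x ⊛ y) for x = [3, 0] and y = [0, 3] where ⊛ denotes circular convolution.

(x ⊛ y)[n] = Σ(m=0 to 1) x[m] · y[(n-m) mod 2]

Computing each output sample:
(x ⊛ y)[0] = 0
(x ⊛ y)[1] = 9

x ⊛ y = [0, 9]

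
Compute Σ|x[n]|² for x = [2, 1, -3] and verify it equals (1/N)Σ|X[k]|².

Time domain:
Σ|x[n]|² = |2|² + |1|² + |-3|² = 14.0000

Frequency domain:
(1/3)Σ|X[k]|² = (1/3)(|0|² + |3.0000-3.4641i|² + |3.0000+3.4641i|²) = (1/3)·42.0000 = 14.0000

Both sides agree, confirming Parseval's theorem.

Σ|x[n]|² = (1/N)Σ|X[k]|² = 14.0000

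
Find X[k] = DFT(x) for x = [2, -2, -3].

X[k] = Σ(n=0 to 2) x[n] · ω_3^(nk)
where ω_3 = e^(-2πi/3)

Computing each X[k]:
X[0] = -3
X[1] = 4.5000-0.8660i
X[2] = 4.5000+0.8660i

X = [-3, 4.5000-0.8660i, 4.5000+0.8660i]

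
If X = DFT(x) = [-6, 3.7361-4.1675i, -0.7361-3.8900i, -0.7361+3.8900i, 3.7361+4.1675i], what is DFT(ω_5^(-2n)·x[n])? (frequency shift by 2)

Modulation property: DFT(ω_5^(-2n)·x[n]) = X[(k-2) mod 5], so circularly shift X by 2 positions.

X[k-2] = [-0.7361+3.8900i, 3.7361+4.1675i, -6, 3.7361-4.1675i, -0.7361-3.8900i]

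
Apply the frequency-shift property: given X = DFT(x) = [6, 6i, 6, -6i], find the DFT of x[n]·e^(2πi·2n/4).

Modulation property: DFT(ω_4^(-2n)·x[n]) = X[(k-2) mod 4], so circularly shift X by 2 positions.

X[k-2] = [6, -6i, 6, 6i]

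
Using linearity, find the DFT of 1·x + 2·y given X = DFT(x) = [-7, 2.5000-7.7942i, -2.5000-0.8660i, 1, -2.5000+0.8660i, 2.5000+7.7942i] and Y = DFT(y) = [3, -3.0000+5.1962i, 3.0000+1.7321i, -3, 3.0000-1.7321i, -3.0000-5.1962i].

By linearity: DFT(1x + 2y) = 1·DFT(x) + 2·DFT(y)
= 1·[-7, 2.5000-7.7942i, -2.5000-0.8660i, 1, -2.5000+0.8660i, 2.5000+7.7942i] + 2·[3, -3.0000+5.1962i, 3.0000+1.7321i, -3, 3.0000-1.7321i, -3.0000-5.1962i]

Computing element-wise:
Z[0] = 1·(-7) + 2·(3) = -1
Z[1] = 1·(2.5000-7.7942i) + 2·(-3.0000+5.1962i) = -3.5000+2.5982i
Z[2] = 1·(-2.5000-0.8660i) + 2·(3.0000+1.7321i) = 3.5000+2.5982i
Z[3] = 1·(1) + 2·(-3) = -5
Z[4] = 1·(-2.5000+0.8660i) + 2·(3.0000-1.7321i) = 3.5000-2.5982i
Z[5] = 1·(2.5000+7.7942i) + 2·(-3.0000-5.1962i) = -3.5000-2.5982i

DFT(1x + 2y) = 1·X + 2·Y = [-1, -3.5000+2.5982i, 3.5000+2.5982i, -5, 3.5000-2.5982i, -3.5000-2.5982i]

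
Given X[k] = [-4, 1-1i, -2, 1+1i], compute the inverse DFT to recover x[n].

x[n] = (1/4) Σ(k=0 to 3) X[k] · e^(2πikn/4)

Computing each x[n]:
x[0] = -1
x[1] = 0
x[2] = -2
x[3] = -1

x = [-1, 0, -2, -1]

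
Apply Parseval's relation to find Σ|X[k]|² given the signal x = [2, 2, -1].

Parseval: Σ|x[n]|² = (1/N)Σ|X[k]|², so Σ|X[k]|² = N·Σ|x[n]|² = 3·9.0000

Σ|X[k]|² = N·Σ|x[n]|² = 3·9.0000 = 27.0000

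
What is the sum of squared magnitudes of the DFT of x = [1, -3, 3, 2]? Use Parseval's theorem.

Parseval: Σ|x[n]|² = (1/N)Σ|X[k]|², so Σ|X[k]|² = N·Σ|x[n]|² = 4·23.0000

Σ|X[k]|² = N·Σ|x[n]|² = 4·23.0000 = 92.0000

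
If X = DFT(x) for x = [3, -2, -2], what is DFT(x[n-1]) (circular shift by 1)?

Time shift by 1: X_shifted[k] = ω_3^(1k) · X[k]
Shifted x = [-2, 3, -2]

DFT(x[n-1]) = [-1, -2.5000-4.3301i, -2.5000+4.3301i]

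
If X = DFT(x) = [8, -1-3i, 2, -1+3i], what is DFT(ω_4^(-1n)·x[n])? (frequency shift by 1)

Modulation property: DFT(ω_4^(-1n)·x[n]) = X[(k-1) mod 4], so circularly shift X by 1 positions.

X[k-1] = [-1+3i, 8, -1-3i, 2]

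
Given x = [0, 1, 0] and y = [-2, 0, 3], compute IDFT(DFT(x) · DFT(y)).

(x ⊛ y)[n] = Σ(m=0 to 2) x[m] · y[(n-m) mod 3]

Computing each output sample:
(x ⊛ y)[0] = 3
(x ⊛ y)[1] = -2
(x ⊛ y)[2] = 0

x ⊛ y = [3, -2, 0]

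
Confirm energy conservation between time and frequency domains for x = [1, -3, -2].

Time domain:
Σ|x[n]|² = |1|² + |-3|² + |-2|² = 14.0000

Frequency domain:
(1/3)Σ|X[k]|² = (1/3)(|-4|² + |3.5000+0.8660i|² + |3.5000-0.8660i|²) = (1/3)·42.0000 = 14.0000

Both sides agree, confirming Parseval's theorem.

Σ|x[n]|² = (1/N)Σ|X[k]|² = 14.0000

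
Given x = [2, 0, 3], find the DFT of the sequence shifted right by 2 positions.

Time shift by 2: X_shifted[k] = ω_3^(2k) · X[k]
Shifted x = [0, 3, 2]

DFT(x[n-2]) = [5, -2.5000-0.8660i, -2.5000+0.8660i]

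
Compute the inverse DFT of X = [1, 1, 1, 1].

x[n] = (1/4) Σ(k=0 to 3) X[k] · e^(2πikn/4)

Computing each x[n]:
x[0] = 1
x[1] = 0
x[2] = 0
x[3] = 0

x = [1, 0, 0, 0]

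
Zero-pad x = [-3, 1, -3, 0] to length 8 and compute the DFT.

Original 4-point DFT: [-5, -1i, -7, 1i]
Zero-padded 8-point DFT provides frequency interpolation.

DFT_8([x, 0, ...]) = [-5, -2.2929+2.2929i, -1i, -3.7071-3.7071i, -7, -3.7071+3.7071i, 1i, -2.2929-2.2929i]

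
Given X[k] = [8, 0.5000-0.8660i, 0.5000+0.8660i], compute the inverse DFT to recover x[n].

x[n] = (1/3) Σ(k=0 to 2) X[k] · e^(2πikn/3)

Computing each x[n]:
x[0] = 3
x[1] = 3
x[2] = 2

x = [3, 3, 2]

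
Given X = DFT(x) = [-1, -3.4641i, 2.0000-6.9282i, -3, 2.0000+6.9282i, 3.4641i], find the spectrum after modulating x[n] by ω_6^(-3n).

Modulation property: DFT(ω_6^(-3n)·x[n]) = X[(k-3) mod 6], so circularly shift X by 3 positions.

X[k-3] = [-3, 2.0000+6.9282i, 3.4641i, -1, -3.4641i, 2.0000-6.9282i]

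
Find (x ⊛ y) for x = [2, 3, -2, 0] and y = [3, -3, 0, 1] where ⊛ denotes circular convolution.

(x ⊛ y)[n] = Σ(m=0 to 3) x[m] · y[(n-m) mod 4]

Computing each output sample:
(x ⊛ y)[0] = 9
(x ⊛ y)[1] = 1
(x ⊛ y)[2] = -15
(x ⊛ y)[3] = 8

x ⊛ y = [9, 1, -15, 8]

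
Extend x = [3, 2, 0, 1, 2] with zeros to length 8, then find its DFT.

Original 5-point DFT: [8, 3.4271+0.5878i, 0.0729-0.9511i, 0.0729+0.9511i, 3.4271-0.5878i]
Zero-padded 8-point DFT provides frequency interpolation.

DFT_8([x, 0, ...]) = [8, 1.7071-2.1213i, 5-1i, 0.2929-2.1213i, 2, 0.2929+2.1213i, 5+1i, 1.7071+2.1213i]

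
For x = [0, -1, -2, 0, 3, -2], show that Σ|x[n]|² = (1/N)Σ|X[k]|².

Time domain:
Σ|x[n]|² = |0|² + |-1|² + |-2|² + |0|² + |3|² + |-2|² = 18.0000

Frequency domain:
(1/6)Σ|X[k]|² = (1/6)(|-2|² + |-2.0000+3.4641i|² + |1.0000-5.1962i|² + |4|² + |1.0000+5.1962i|² + |-2.0000-3.4641i|²) = (1/6)·108.0000 = 18.0000

Both sides agree, confirming Parseval's theorem.

Σ|x[n]|² = (1/N)Σ|X[k]|² = 18.0000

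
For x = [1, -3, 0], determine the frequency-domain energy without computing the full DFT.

Parseval: Σ|x[n]|² = (1/N)Σ|X[k]|², so Σ|X[k]|² = N·Σ|x[n]|² = 3·10.0000

Σ|X[k]|² = N·Σ|x[n]|² = 3·10.0000 = 30.0000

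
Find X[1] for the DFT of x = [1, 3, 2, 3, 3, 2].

X[1] = Σ(n=0 to 5) x[n] · ω_6^(1n) where ω_6 = e^(-2πi/6)
= (1)·ω_6^0 + (3)·ω_6^1 + (2)·ω_6^2 + (3)·ω_6^3 + (3)·ω_6^4 + (2)·ω_6^5

X[1] = -2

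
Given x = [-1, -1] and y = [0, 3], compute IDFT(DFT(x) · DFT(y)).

(x ⊛ y)[n] = Σ(m=0 to 1) x[m] · y[(n-m) mod 2]

Computing each output sample:
(x ⊛ y)[0] = -3
(x ⊛ y)[1] = -3

x ⊛ y = [-3, -3]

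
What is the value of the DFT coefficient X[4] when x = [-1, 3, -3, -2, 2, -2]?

X[4] = Σ(n=0 to 5) x[n] · ω_6^(4n) where ω_6 = e^(-2πi/6)
= (-1)·ω_6^0 + (3)·ω_6^4 + (-3)·ω_6^8 + (-2)·ω_6^12 + (2)·ω_6^16 + (-2)·ω_6^20

X[4] = -3.0000+8.6603i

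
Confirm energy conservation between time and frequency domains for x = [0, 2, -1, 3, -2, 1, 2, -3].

Time domain:
Σ|x[n]|² = |0|² + |2|² + |-1|² + |3|² + |-2|² + |1|² + |2|² + |-3|² = 32.0000

Frequency domain:
(1/8)Σ|X[k]|² = (1/8)(|2|² + |-1.5355-1.9497i|² + |-3-3i|² + |5.5355-7.9497i|² + |-4|² + |5.5355+7.9497i|² + |-3+3i|² + |-1.5355+1.9497i|²) = (1/8)·256.0000 = 32.0000

Both sides agree, confirming Parseval's theorem.

Σ|x[n]|² = (1/N)Σ|X[k]|² = 32.0000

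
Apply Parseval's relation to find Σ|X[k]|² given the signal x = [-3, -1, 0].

Parseval: Σ|x[n]|² = (1/N)Σ|X[k]|², so Σ|X[k]|² = N·Σ|x[n]|² = 3·10.0000

Σ|X[k]|² = N·Σ|x[n]|² = 3·10.0000 = 30.0000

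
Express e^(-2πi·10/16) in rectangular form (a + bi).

ω_16^10 = e^(-2πi·10/16)
= cos(-2π·10/16) + i·sin(-2π·10/16)
= cos(-20π/16) + i·sin(-20π/16)

ω_16^10 = cos(-20π/16) + i·sin(-20π/16) = -0.7071+0.7071i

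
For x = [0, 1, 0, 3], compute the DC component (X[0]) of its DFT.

X[0] = Σ(n=0 to 3) x[n] · ω_4^0 = Σ x[n]
= (0) + (1) + (0) + (3)

X[0] = 4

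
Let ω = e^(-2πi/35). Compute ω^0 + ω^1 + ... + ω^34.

Sum of all nth roots of unity equals 0 for n > 1 (geometric series with r ≠ 1).

0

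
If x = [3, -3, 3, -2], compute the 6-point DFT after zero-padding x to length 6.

Original 4-point DFT: [1, 1i, 11, -1i]
Zero-padded 6-point DFT provides frequency interpolation.

DFT_6([x, 0, ...]) = [1, 2, 1.0000+5.1962i, 11, 1.0000-5.1962i, 2]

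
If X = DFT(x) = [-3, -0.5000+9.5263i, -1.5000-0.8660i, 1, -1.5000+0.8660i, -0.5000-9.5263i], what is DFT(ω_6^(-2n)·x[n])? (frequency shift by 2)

Modulation property: DFT(ω_6^(-2n)·x[n]) = X[(k-2) mod 6], so circularly shift X by 2 positions.

X[k-2] = [-1.5000+0.8660i, -0.5000-9.5263i, -3, -0.5000+9.5263i, -1.5000-0.8660i, 1]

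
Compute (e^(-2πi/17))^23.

Since ω_17^17 = 1, powers reduce modulo 17.
23 mod 17 = 6
So ω_17^23 = ω_17^6 = e^(-2πi·6/17)

ω_17^23 = ω_17^6 = -0.6026-0.7980i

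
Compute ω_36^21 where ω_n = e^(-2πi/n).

ω_36^21 = e^(-2πi·21/36)
= cos(-2π·21/36) + i·sin(-2π·21/36)
= cos(-42π/36) + i·sin(-42π/36)

ω_36^21 = cos(-42π/36) + i·sin(-42π/36) = -0.8660+0.5000i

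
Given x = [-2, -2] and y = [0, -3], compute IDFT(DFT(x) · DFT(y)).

(x ⊛ y)[n] = Σ(m=0 to 1) x[m] · y[(n-m) mod 2]

Computing each output sample:
(x ⊛ y)[0] = 6
(x ⊛ y)[1] = 6

x ⊛ y = [6, 6]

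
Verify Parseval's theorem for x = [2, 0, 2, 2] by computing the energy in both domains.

Time domain:
Σ|x[n]|² = |2|² + |0|² + |2|² + |2|² = 12.0000

Frequency domain:
(1/4)Σ|X[k]|² = (1/4)(|6|² + |2i|² + |2|² + |-2i|²) = (1/4)·48.0000 = 12.0000

Both sides agree, confirming Parseval's theorem.

Σ|x[n]|² = (1/N)Σ|X[k]|² = 12.0000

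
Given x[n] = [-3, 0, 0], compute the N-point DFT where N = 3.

X[k] = Σ(n=0 to 2) x[n] · ω_3^(nk)
where ω_3 = e^(-2πi/3)

Computing each X[k]:
X[0] = -3
X[1] = -3
X[2] = -3

X = [-3, -3, -3]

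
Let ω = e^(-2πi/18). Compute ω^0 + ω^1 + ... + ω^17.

Sum of all nth roots of unity equals 0 for n > 1 (geometric series with r ≠ 1).

0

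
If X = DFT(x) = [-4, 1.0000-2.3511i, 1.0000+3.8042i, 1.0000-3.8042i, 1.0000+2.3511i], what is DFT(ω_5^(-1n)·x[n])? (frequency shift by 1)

Modulation property: DFT(ω_5^(-1n)·x[n]) = X[(k-1) mod 5], so circularly shift X by 1 positions.

X[k-1] = [1.0000+2.3511i, -4, 1.0000-2.3511i, 1.0000+3.8042i, 1.0000-3.8042i]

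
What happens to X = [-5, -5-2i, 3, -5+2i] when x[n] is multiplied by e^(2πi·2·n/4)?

Modulation property: DFT(ω_4^(-2n)·x[n]) = X[(k-2) mod 4], so circularly shift X by 2 positions.

X[k-2] = [3, -5+2i, -5, -5-2i]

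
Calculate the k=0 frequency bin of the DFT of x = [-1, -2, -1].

X[0] = Σ(n=0 to 2) x[n] · ω_3^0 = Σ x[n]
= (-1) + (-2) + (-1)

X[0] = -4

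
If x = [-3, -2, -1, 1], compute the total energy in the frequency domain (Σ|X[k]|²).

Parseval: Σ|x[n]|² = (1/N)Σ|X[k]|², so Σ|X[k]|² = N·Σ|x[n]|² = 4·15.0000

Σ|X[k]|² = N·Σ|x[n]|² = 4·15.0000 = 60.0000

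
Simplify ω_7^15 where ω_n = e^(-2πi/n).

Since ω_7^7 = 1, powers reduce modulo 7.
15 mod 7 = 1
So ω_7^15 = ω_7^1 = e^(-2πi·1/7)

ω_7^15 = ω_7^1 = 0.6235-0.7818i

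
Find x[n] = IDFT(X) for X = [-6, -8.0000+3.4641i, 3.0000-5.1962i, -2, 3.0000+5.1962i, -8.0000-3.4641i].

x[n] = (1/6) Σ(k=0 to 5) X[k] · e^(2πikn/6)

Computing each x[n]:
x[0] = -3
x[1] = -2
x[2] = -3
x[3] = 3
x[4] = 2
x[5] = -3

x = [-3, -2, -3, 3, 2, -3]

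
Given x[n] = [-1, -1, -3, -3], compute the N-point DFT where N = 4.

X[k] = Σ(n=0 to 3) x[n] · ω_4^(nk)
where ω_4 = e^(-2πi/4)

Computing each X[k]:
X[0] = -8
X[1] = 2-2i
X[2] = 0
X[3] = 2+2i

X = [-8, 2-2i, 0, 2+2i]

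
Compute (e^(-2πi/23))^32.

Since ω_23^23 = 1, powers reduce modulo 23.
32 mod 23 = 9
So ω_23^32 = ω_23^9 = e^(-2πi·9/23)

ω_23^32 = ω_23^9 = -0.7757-0.6311i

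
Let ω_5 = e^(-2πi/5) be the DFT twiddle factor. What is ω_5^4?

ω_5^4 = e^(-2πi·4/5)
= cos(-2π·4/5) + i·sin(-2π·4/5)
= cos(-8π/5) + i·sin(-8π/5)

ω_5^4 = cos(-8π/5) + i·sin(-8π/5) = 0.3090+0.9511i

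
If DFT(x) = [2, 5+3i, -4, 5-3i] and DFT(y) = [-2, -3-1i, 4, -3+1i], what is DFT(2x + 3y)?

By linearity: DFT(2x + 3y) = 2·DFT(x) + 3·DFT(y)
= 2·[2, 5+3i, -4, 5-3i] + 3·[-2, -3-1i, 4, -3+1i]

Computing element-wise:
Z[0] = 2·(2) + 3·(-2) = -2
Z[1] = 2·(5+3i) + 3·(-3-1i) = 1+3i
Z[2] = 2·(-4) + 3·(4) = 4
Z[3] = 2·(5-3i) + 3·(-3+1i) = 1-3i

DFT(2x + 3y) = 2·X + 3·Y = [-2, 1+3i, 4, 1-3i]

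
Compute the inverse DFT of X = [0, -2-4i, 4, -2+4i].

x[n] = (1/4) Σ(k=0 to 3) X[k] · e^(2πikn/4)

Computing each x[n]:
x[0] = 0
x[1] = 1
x[2] = 2
x[3] = -3

x = [0, 1, 2, -3]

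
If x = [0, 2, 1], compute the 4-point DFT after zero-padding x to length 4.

Original 3-point DFT: [3, -1.5000-0.8660i, -1.5000+0.8660i]
Zero-padded 4-point DFT provides frequency interpolation.

DFT_4([x, 0, ...]) = [3, -1-2i, -1, -1+2i]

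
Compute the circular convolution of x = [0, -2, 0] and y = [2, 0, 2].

(x ⊛ y)[n] = Σ(m=0 to 2) x[m] · y[(n-m) mod 3]

Computing each output sample:
(x ⊛ y)[0] = -4
(x ⊛ y)[1] = -4
(x ⊛ y)[2] = 0

x ⊛ y = [-4, -4, 0]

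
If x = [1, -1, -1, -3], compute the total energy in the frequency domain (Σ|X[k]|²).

Parseval: Σ|x[n]|² = (1/N)Σ|X[k]|², so Σ|X[k]|² = N·Σ|x[n]|² = 4·12.0000

Σ|X[k]|² = N·Σ|x[n]|² = 4·12.0000 = 48.0000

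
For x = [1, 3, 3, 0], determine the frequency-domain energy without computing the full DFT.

Parseval: Σ|x[n]|² = (1/N)Σ|X[k]|², so Σ|X[k]|² = N·Σ|x[n]|² = 4·19.0000

Σ|X[k]|² = N·Σ|x[n]|² = 4·19.0000 = 76.0000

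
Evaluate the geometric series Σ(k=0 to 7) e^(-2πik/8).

Sum of all nth roots of unity equals 0 for n > 1 (geometric series with r ≠ 1).

0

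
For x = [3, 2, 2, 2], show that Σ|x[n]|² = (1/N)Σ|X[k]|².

Time domain:
Σ|x[n]|² = |3|² + |2|² + |2|² + |2|² = 21.0000

Frequency domain:
(1/4)Σ|X[k]|² = (1/4)(|9|² + |1|² + |1|² + |1|²) = (1/4)·84.0000 = 21.0000

Both sides agree, confirming Parseval's theorem.

Σ|x[n]|² = (1/N)Σ|X[k]|² = 21.0000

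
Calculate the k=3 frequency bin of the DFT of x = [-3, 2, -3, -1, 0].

X[3] = Σ(n=0 to 4) x[n] · ω_5^(3n) where ω_5 = e^(-2πi/5)
= (-3)·ω_5^0 + (2)·ω_5^3 + (-3)·ω_5^6 + (-1)·ω_5^9 + (0)·ω_5^12

X[3] = -5.8541+3.0777i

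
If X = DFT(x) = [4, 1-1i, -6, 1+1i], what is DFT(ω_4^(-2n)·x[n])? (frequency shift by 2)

Modulation property: DFT(ω_4^(-2n)·x[n]) = X[(k-2) mod 4], so circularly shift X by 2 positions.

X[k-2] = [-6, 1+1i, 4, 1-1i]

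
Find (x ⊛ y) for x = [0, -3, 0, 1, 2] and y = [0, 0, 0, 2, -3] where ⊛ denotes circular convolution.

(x ⊛ y)[n] = Σ(m=0 to 4) x[m] · y[(n-m) mod 5]

Computing each output sample:
(x ⊛ y)[0] = 9
(x ⊛ y)[1] = 2
(x ⊛ y)[2] = 1
(x ⊛ y)[3] = -6
(x ⊛ y)[4] = -6

x ⊛ y = [9, 2, 1, -6, -6]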